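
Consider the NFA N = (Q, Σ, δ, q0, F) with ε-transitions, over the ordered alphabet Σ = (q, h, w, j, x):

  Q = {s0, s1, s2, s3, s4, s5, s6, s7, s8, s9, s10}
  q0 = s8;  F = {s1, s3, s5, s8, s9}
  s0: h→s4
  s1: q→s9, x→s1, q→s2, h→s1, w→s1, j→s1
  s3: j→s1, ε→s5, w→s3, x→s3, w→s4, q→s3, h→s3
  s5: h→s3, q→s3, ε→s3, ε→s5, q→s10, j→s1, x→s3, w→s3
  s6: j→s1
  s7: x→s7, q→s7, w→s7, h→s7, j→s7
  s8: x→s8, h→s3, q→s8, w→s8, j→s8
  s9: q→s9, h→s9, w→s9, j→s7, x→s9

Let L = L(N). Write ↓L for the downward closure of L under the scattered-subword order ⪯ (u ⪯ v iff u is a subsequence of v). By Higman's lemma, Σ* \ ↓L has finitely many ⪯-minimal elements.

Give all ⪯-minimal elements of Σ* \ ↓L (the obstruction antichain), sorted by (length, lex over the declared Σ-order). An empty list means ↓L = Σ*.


|Q|=11, |F|=5, |δ|=38 (3 ε).
min D↑ (5 st, q0=0, F={4}): 0:q→0,h→1,w→0,j→0,x→0 1:q→1,h→1,w→1,j→2,x→1 2:q→3,h→2,w→2,j→2,x→2 3:q→3,h→3,w→3,j→4,x→3 4:q→4,h→4,w→4,j→4,x→4.
'hjqj': |S_i|=[9, 8, 4, 3, 1] end={s7} — reject; 4/4 del acc.
1 minimals (antichain).

Antichain: [hjqj].


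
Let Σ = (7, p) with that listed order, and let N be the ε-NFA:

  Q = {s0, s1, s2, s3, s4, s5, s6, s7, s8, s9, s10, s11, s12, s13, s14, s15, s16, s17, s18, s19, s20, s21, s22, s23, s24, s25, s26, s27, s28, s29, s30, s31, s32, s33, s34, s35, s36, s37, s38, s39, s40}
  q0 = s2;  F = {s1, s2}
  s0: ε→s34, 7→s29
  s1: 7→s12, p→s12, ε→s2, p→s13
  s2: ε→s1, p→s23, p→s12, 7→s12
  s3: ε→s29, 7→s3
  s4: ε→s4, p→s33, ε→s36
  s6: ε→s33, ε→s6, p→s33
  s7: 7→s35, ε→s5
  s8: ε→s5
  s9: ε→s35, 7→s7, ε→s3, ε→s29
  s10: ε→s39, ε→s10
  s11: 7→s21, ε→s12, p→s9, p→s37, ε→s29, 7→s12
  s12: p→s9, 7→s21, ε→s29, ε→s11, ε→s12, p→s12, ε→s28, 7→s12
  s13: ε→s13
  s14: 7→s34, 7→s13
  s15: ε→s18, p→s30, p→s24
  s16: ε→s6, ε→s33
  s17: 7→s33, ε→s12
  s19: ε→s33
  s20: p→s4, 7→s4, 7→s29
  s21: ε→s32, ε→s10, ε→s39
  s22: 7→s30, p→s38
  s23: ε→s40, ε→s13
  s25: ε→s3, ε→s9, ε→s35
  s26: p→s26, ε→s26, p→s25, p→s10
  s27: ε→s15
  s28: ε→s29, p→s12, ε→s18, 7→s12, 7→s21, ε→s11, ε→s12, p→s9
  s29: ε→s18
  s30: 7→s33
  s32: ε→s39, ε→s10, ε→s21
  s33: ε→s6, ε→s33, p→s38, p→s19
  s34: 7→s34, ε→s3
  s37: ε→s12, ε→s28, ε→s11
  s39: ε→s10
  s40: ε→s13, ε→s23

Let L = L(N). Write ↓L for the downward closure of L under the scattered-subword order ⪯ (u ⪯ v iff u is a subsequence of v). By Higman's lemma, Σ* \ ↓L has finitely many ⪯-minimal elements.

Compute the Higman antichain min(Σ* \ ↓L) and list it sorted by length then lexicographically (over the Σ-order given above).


|Q|=41, |F|=2, |δ|=95 (54 ε).
min D↑ (2 st, q0=0, F={1}): 0:7→1,p→1 1:7→1,p→1 (ε-aug+det+¬).
'7': |S_i|=[20, 15] end={s10,s11,s12,s18,s21,s28,s29,s3,s32,s35,s37,s39,…} rej; 1/1 deletions ∈↓L.
'p': run [20, 18] end={s10,s11,s12,s13,s18,s21,s23,s28,s29,s3,s32,s35,…} — reject; 1/1 del acc.
2 words, ⪯-incomp.

A = [7, p].


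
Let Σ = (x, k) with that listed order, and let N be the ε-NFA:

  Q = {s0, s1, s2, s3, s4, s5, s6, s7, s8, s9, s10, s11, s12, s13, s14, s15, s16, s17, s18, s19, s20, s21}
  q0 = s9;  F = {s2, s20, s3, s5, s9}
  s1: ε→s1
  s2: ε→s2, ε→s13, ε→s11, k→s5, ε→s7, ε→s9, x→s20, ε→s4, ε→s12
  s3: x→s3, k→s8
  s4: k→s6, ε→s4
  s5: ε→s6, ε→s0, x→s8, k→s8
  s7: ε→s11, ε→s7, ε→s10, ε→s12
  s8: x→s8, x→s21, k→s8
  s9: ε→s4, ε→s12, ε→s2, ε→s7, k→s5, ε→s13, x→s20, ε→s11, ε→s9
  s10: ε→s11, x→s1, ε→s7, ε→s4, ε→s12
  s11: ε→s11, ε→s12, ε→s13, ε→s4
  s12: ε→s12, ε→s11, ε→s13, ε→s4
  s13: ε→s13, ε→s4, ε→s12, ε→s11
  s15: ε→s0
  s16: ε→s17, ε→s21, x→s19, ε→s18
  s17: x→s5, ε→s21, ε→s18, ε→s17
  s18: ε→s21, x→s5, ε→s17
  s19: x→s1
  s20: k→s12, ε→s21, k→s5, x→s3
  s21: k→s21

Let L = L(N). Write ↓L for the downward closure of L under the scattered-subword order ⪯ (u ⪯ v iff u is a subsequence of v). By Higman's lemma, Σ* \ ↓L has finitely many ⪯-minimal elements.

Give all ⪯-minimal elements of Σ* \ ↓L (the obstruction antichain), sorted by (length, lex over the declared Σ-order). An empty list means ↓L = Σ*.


A = [kx, kk, xxk].

|Q|=22, |F|=5, |δ|=69 (48 ε).
min D↑ (5 st, q0=0, F={4}): 0:x→1,k→2 1:x→3,k→2 2:x→4,k→4 3:x→3,k→4 4:x→4,k→4.
'kx': N↓-sim [16, 9, 2] end={s21,s8} rej; 2/2 single-dels accept.
'kk': |S_i|=[16, 9, 3] end={s21,s6,s8} — reject; 2/2 deletions ∈↓L.
'xxk': run [16, 12, 3, 2] end={s21,s8} — reject; 3/3 del acc.
3 minimals (antichain).


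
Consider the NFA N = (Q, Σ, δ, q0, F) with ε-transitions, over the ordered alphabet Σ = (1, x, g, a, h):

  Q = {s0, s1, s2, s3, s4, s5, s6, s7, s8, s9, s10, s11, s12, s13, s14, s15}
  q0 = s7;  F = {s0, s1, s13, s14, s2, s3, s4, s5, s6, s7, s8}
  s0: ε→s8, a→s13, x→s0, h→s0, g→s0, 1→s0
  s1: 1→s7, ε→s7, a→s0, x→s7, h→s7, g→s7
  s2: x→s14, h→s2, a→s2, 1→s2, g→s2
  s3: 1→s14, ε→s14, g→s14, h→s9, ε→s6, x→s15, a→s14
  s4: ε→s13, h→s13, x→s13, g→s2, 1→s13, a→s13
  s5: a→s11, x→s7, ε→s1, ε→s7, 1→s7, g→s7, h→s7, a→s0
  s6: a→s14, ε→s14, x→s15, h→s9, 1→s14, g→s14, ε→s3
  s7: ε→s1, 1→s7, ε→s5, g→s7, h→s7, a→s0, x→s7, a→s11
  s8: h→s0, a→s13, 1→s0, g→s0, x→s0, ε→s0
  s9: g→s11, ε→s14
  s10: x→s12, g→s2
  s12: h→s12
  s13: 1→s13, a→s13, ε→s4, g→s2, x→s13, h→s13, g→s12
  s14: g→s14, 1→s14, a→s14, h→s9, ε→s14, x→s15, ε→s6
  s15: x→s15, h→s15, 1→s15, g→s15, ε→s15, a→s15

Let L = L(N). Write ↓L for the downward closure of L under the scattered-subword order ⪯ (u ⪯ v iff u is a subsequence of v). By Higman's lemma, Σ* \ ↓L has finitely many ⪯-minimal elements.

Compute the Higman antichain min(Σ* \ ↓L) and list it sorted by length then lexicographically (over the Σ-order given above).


A = [aagxx].

|Q|=16, |F|=11, |δ|=84 (17 ε).
min D↑ (6 st, q0=0, F={5}): 0:1→0,x→0,g→0,a→1,h→0 1:1→1,x→1,g→1,a→2,h→1 2:1→2,x→2,g→3,a→2,h→2 3:1→3,x→4,g→3,a→3,h→3 4:1→4,x→5,g→4,a→4,h→4 5:1→5,x→5,g→5,a→5,h→5 [Hopcroft].
'aagxx': run [15, 12, 10, 8, 6, 1] end={s15} ∉↓L; 5/5 deletions ∈↓L.
1 words, ⪯-incomp.


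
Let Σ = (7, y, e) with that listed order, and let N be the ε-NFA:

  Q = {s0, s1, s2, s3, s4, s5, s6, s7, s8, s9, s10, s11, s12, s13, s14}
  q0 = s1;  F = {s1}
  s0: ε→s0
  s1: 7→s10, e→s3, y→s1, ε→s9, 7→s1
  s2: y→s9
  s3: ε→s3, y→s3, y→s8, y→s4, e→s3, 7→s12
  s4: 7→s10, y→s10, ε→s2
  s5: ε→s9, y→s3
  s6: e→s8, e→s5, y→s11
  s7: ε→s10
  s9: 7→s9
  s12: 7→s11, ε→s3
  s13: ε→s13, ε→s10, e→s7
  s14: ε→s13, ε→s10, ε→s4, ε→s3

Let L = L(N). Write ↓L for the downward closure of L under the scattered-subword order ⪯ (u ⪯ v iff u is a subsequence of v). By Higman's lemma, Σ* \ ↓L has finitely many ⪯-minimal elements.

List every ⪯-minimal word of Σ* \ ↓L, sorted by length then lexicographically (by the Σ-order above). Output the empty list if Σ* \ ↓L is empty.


min(Σ*\↓L) = [e].

|Q|=15, |F|=1, |δ|=32 (13 ε).
min D↑ (2 st, q0=0, F={1}): 0:7→0,y→0,e→1 1:7→1,y→1,e→1.
'e': N↓-sim [9, 8] end={s10,s11,s12,s2,s3,s4,s8,s9} — reject; 1/1 del acc.
1 obstructions.


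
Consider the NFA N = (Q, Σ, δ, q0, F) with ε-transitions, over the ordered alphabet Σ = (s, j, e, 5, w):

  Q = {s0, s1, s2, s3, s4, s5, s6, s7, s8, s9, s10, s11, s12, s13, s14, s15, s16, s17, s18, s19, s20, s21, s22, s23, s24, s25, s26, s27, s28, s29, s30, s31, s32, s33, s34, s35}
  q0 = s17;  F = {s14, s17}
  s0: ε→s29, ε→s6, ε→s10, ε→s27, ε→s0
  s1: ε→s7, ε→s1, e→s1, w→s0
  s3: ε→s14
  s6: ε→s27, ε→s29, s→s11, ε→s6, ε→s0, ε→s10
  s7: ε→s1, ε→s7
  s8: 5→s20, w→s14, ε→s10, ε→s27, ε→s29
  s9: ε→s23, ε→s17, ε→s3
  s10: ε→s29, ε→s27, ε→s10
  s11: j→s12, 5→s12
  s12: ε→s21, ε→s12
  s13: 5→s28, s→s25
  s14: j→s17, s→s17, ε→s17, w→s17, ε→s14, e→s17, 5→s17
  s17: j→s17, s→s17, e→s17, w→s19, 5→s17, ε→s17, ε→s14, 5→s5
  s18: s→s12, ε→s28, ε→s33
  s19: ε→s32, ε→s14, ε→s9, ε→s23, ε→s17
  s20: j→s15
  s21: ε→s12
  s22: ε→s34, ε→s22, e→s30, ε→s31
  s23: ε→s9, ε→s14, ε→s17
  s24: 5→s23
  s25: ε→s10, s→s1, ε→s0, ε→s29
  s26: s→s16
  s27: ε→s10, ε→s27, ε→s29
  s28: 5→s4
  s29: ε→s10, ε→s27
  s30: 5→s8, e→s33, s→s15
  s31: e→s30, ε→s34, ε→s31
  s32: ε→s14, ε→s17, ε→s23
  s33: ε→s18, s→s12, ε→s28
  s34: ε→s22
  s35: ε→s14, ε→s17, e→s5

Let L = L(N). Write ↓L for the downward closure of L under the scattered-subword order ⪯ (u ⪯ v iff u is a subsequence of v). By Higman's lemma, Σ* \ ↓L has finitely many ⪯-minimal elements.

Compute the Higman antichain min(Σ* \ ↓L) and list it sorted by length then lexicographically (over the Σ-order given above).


|Q|=36, |F|=2, |δ|=95 (62 ε).
min D↑ (1 st, q0=0, F={}): 0:s→0,j→0,e→0,5→0,w→0 [Hopcroft].
L(D↑) = ∅ ⇒ ↓L = Σ*.

A = [].


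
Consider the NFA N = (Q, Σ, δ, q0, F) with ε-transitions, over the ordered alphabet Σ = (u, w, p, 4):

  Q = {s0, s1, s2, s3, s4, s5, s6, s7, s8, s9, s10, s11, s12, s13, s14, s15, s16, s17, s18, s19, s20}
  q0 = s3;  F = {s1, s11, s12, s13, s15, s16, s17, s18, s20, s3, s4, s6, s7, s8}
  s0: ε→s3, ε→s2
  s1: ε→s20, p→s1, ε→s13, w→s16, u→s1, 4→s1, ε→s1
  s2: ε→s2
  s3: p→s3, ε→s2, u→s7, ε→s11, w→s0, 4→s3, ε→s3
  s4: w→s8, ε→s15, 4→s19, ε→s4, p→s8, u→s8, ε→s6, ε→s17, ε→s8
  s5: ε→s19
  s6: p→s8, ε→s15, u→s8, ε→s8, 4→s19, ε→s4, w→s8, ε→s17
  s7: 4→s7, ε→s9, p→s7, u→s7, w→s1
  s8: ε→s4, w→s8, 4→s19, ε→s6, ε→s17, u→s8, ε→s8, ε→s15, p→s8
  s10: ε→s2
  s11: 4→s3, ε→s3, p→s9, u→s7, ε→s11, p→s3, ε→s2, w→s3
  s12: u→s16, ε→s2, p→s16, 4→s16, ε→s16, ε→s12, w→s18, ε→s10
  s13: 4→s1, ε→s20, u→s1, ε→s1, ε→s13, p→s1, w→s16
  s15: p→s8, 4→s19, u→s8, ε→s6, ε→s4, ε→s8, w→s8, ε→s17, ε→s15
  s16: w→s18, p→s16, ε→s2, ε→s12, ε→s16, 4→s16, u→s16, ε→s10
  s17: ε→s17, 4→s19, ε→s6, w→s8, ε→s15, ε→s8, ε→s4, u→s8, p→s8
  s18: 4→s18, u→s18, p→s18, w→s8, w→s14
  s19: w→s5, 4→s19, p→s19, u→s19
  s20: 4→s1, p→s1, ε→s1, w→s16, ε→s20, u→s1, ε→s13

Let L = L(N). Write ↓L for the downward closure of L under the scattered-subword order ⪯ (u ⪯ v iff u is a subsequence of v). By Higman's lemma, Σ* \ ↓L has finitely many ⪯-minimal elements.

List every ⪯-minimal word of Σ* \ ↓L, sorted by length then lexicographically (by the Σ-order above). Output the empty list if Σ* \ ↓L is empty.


Antichain: [uwwww4].

|Q|=21, |F|=14, |δ|=115 (53 ε).
min D↑ (7 st, q0=0, F={6}): 0:u→1,w→0,p→0,4→0 1:u→1,w→2,p→1,4→1 2:u→2,w→3,p→2,4→2 3:u→3,w→4,p→3,4→3 4:u→4,w→5,p→4,4→4 5:u→5,w→5,p→5,4→6 6:u→6,w→6,p→6,4→6.
'uwwww4': N↓-sim [21, 18, 16, 13, 9, 8, 2] end={s19,s5} rej; 6/6 del acc.
1 minimals (antichain).


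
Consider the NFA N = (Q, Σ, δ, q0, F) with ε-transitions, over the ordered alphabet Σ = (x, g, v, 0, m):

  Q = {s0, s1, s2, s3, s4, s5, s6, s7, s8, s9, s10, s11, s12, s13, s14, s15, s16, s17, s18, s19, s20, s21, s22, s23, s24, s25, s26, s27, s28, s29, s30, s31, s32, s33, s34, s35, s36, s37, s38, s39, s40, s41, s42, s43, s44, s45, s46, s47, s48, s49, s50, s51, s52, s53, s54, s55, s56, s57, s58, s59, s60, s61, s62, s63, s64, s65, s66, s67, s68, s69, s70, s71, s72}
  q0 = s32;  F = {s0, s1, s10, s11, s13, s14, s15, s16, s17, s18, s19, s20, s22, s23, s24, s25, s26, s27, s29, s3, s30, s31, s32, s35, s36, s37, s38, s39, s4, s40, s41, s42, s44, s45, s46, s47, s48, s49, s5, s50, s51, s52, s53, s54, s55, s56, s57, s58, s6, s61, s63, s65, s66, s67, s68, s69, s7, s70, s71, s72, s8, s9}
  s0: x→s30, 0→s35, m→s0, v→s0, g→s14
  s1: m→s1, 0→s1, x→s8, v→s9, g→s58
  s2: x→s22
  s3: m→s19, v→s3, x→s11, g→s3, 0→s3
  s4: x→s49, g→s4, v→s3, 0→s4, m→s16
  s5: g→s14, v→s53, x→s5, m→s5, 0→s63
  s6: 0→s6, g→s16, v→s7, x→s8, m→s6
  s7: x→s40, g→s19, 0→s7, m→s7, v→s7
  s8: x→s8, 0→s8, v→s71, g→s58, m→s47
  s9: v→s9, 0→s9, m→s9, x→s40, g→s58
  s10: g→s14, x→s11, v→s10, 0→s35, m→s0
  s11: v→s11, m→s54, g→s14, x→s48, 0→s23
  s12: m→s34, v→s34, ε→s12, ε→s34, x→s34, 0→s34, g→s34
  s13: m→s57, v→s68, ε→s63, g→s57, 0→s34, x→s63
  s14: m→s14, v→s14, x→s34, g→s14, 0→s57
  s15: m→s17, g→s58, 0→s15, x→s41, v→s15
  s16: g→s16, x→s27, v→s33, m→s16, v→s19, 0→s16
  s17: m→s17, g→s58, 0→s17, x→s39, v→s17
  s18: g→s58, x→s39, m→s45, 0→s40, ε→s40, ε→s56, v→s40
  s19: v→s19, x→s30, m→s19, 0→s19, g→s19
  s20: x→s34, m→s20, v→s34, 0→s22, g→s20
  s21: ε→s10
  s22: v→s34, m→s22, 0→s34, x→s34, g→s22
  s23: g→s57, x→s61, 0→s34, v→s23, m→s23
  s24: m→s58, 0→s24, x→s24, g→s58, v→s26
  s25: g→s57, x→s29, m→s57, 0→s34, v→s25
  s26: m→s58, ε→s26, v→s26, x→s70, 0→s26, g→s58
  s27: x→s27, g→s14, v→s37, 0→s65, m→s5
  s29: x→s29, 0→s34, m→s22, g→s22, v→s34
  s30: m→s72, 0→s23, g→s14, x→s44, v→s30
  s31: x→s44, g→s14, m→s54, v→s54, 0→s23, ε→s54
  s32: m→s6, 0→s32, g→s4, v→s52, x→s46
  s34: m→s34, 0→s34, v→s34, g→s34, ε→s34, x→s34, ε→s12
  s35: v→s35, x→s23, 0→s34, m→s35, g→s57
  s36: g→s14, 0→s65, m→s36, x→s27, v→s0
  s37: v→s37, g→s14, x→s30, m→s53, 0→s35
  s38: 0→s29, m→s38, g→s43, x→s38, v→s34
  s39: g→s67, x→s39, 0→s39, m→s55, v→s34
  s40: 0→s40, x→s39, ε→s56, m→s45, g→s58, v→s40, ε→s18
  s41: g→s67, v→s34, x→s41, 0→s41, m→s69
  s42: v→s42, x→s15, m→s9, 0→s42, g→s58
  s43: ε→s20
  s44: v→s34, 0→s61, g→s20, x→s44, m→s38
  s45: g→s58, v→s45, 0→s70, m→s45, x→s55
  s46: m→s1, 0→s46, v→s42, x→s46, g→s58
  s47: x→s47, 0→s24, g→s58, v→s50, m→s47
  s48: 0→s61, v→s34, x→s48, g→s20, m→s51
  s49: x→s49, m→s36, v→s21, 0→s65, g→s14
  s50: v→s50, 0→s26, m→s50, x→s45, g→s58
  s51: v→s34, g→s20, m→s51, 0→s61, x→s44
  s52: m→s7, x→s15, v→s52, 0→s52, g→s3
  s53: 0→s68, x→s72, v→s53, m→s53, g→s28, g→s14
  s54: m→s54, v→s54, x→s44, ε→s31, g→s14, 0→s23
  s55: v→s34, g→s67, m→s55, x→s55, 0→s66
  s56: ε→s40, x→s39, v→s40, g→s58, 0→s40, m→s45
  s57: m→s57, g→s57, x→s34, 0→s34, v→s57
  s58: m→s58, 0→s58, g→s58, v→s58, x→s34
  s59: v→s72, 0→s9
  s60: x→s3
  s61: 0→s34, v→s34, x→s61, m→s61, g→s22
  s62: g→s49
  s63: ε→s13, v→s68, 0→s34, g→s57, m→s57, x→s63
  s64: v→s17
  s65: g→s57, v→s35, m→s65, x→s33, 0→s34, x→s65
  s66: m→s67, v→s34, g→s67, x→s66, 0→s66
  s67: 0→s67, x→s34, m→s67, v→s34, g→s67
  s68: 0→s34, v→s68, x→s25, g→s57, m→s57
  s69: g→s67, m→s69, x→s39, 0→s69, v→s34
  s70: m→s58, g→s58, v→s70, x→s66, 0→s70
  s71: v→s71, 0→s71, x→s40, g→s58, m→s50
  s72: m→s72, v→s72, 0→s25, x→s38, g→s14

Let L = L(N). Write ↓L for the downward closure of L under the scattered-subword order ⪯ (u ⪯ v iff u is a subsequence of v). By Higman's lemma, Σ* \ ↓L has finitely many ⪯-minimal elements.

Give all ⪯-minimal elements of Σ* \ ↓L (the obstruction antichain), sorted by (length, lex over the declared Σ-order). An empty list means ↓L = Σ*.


|Q|=73, |F|=62, |δ|=345 (16 ε).
min D↑ (59 st, q0=0, F={14}): 0:x→1,g→2,v→3,0→0,m→4 1:x→1,g→5,v→6,0→1,m→7 2:x→8,g→2,v→9,0→2,m→10 3:x→11,g→9,v→3,0→3,m→12 4:x→13,g→10,v→12,0→4,m→4 5:x→14,g→5,v→5,0→5,m→5 6:x→11,g→5,v→6,0→6,m→15 7:x→13,g→5,v→15,0→7,m→7 8:x→8,g→16,v→17,0→18,m→19 9:x→20,g→9,v→9,0→9,m→21 10:x→22,g→10,v→21,0→10,m→10 11:x→23,g→5,v→11,0→11,m→24 12:x→25,g→21,v→12,0→12,m→12 13:x→13,g→5,v→26,0→13,m→27 14:x→14,g→14,v→14,0→14,m→14 15:x→25,g→5,v→15,0→15,m→15 16:x→14,g→16,v→16,0→28,m→16 17:x→20,g→16,v→17,0→29,m→30 18:x→18,g→28,v→29,0→14,m→18 19:x→22,g→16,v→30,0→18,m→19 20:x→31,g→16,v→20,0→32,m→33 21:x→34,g→21,v→21,0→21,m→21 22:x→22,g→16,v→35,0→18,m→36 23:x→23,g→37,v→14,0→23,m→38 24:x→39,g→5,v→24,0→24,m→24 25:x→39,g→5,v→25,0→25,m→40 26:x→25,g→5,v→26,0→26,m→41 27:x→27,g→5,v→41,0→42,m→27 28:x→14,g→28,v→28,0→14,m→28 29:x→32,g→28,v→29,0→14,m→29 30:x→34,g→16,v→30,0→29,m→30 31:x→31,g→43,v→14,0→44,m→45 32:x→44,g→28,v→32,0→14,m→32 33:x→46,g→16,v→33,0→32,m→33 34:x→46,g→16,v→34,0→32,m→47 35:x→34,g→16,v→35,0→29,m→48 36:x→36,g→16,v→48,0→49,m→36 37:x→14,g→37,v→14,0→37,m→37 38:x→39,g→37,v→14,0→38,m→38 39:x→39,g→37,v→14,0→39,m→50 40:x→50,g→5,v→40,0→51,m→40 41:x→40,g→5,v→41,0→52,m→41 42:x→42,g→5,v→52,0→42,m→5 43:x→14,g→43,v→14,0→53,m→43 44:x→44,g→53,v→14,0→14,m→44 45:x→46,g→43,v→14,0→44,m→45 46:x→46,g→43,v→14,0→44,m→54 47:x→54,g→16,v→47,0→55,m→47 48:x→47,g→16,v→48,0→56,m→48 49:x→49,g→28,v→56,0→14,m→28 50:x→50,g→37,v→14,0→57,m→50 51:x→57,g→5,v→51,0→51,m→5 52:x→51,g→5,v→52,0→52,m→5 53:x→14,g→53,v→14,0→14,m→53 54:x→54,g→43,v→14,0→58,m→54 55:x→58,g→28,v→55,0→14,m→28 56:x→55,g→28,v→56,0→14,m→28 57:x→57,g→37,v→14,0→57,m→37 58:x→58,g→53,v→14,0→14,m→53 (ε-aug+det+¬).
'xgx': N↓-sim [68, 60, 10, 2] end={s12,s34} ∉↓L; 3/3 single-dels accept.
'gx00': |S_i|=[68, 42, 36, 14, 2] end={s12,s34} rej; 4/4 del acc.
'vxxv': run [68, 52, 34, 17, 2] end={s12,s34} ∉↓L; 4/4 del acc.
'mxm0mx': run [68, 55, 42, 32, 15, 6, 2] end={s12,s34} — reject; 6/6 single-dels accept.
4 minimals (antichain).

Antichain: [xgx, gx00, vxxv, mxm0mx].


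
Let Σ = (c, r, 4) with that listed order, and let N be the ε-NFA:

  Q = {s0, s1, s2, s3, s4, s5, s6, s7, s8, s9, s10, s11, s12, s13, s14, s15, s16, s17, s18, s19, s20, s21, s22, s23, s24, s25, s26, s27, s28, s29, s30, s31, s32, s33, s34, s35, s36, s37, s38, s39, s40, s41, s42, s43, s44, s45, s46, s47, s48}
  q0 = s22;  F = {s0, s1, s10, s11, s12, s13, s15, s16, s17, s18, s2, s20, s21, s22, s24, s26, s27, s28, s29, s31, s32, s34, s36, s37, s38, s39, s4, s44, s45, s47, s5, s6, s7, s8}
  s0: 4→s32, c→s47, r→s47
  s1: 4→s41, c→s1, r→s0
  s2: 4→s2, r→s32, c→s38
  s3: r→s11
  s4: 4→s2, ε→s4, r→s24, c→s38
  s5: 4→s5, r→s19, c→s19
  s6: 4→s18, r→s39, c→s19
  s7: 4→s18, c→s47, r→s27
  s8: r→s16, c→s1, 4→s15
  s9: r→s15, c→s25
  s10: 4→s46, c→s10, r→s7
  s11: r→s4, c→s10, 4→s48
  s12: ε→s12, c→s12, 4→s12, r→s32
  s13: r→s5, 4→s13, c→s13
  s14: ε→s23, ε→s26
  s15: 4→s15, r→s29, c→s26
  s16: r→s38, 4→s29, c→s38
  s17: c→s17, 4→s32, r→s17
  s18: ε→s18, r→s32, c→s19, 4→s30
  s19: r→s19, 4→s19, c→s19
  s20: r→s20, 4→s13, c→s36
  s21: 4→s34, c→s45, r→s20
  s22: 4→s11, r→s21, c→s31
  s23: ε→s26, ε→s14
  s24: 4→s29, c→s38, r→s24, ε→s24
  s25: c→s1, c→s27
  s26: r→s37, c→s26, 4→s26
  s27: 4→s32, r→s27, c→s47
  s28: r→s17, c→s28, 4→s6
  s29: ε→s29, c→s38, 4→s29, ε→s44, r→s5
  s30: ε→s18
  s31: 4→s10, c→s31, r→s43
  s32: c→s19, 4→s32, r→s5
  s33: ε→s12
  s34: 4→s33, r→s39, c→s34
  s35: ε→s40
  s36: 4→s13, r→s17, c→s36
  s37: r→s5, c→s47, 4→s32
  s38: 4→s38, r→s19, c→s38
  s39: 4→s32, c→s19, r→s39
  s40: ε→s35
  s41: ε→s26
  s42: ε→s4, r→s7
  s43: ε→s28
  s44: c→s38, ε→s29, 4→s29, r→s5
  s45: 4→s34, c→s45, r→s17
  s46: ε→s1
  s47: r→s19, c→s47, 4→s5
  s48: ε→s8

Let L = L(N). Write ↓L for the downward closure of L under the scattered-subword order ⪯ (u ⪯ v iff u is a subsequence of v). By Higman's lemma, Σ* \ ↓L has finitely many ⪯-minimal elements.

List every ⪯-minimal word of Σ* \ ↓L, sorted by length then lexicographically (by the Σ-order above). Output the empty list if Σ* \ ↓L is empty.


min(Σ*\↓L) = [cr4c, r4rc, 4rcr, rr4rr, 44rrr, 444rrc].

|Q|=49, |F|=34, |δ|=131 (20 ε).
min D↑ (34 st, q0=0, F={25}): 0:c→1,r→2,4→3 1:c→1,r→4,4→5 2:c→6,r→7,4→8 3:c→5,r→9,4→10 4:c→4,r→11,4→12 5:c→5,r→13,4→14 6:c→6,r→11,4→8 7:c→15,r→7,4→16 8:c→8,r→17,4→18 9:c→19,r→20,4→21 10:c→14,r→22,4→23 11:c→11,r→11,4→24 12:c→25,r→17,4→26 13:c→27,r→28,4→26 14:c→14,r→29,4→30 15:c→15,r→11,4→16 16:c→16,r→31,4→16 17:c→25,r→17,4→24 18:c→18,r→24,4→18 19:c→19,r→25,4→19 20:c→19,r→20,4→32 21:c→19,r→24,4→21 22:c→19,r→19,4→32 23:c→30,r→32,4→23 24:c→25,r→31,4→24 25:c→25,r→25,4→25 26:c→25,r→24,4→26 27:c→27,r→25,4→31 28:c→27,r→28,4→24 29:c→27,r→27,4→24 30:c→30,r→33,4→30 31:c→25,r→25,4→31 32:c→19,r→31,4→32 33:c→27,r→31,4→24 [Hopcroft].
'cr4c': run [41, 28, 15, 7, 1] end={s19} ∉↓L; 4/4 deletions ∈↓L.
'r4rc': N↓-sim [41, 30, 15, 4, 1] end={s19} — reject; 4/4 deletions ∈↓L.
'4rcr': |S_i|=[41, 32, 18, 4, 1] end={s19} ∉↓L; 4/4 del acc.
'rr4rr': run [41, 30, 14, 7, 2, 1] end={s19} ∉↓L; 5/5 deletions ∈↓L.
'44rrr': run [41, 32, 23, 10, 4, 1] end={s19} rej; 5/5 del acc.
'444rrc': run [41, 32, 23, 16, 8, 2, 1] end={s19} ∉↓L; 6/6 single-dels accept.
6 obstructions.


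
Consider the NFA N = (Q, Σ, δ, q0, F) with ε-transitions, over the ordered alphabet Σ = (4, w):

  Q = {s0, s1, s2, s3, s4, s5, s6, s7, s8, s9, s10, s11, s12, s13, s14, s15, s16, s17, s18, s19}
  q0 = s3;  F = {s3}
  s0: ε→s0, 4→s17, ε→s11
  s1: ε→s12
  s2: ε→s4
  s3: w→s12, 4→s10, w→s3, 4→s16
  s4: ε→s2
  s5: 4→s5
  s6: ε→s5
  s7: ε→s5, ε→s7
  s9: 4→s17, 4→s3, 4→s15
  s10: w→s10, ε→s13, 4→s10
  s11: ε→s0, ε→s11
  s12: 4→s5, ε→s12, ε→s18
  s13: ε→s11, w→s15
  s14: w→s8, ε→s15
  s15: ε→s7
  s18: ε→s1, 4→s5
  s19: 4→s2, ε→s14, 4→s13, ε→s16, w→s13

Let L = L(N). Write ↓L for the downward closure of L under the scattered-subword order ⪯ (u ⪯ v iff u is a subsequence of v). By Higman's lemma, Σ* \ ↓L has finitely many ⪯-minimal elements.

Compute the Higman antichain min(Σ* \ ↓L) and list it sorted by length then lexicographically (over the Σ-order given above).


|Q|=20, |F|=1, |δ|=37 (19 ε).
min D↑ (2 st, q0=0, F={1}): 0:4→1,w→0 1:4→1,w→1 (ε-aug+det+¬).
'4': |S_i|=[13, 9] end={s0,s10,s11,s13,s15,s16,s17,s5,s7} rej; 1/1 del acc.
1 minimals (antichain).

Antichain: [4].


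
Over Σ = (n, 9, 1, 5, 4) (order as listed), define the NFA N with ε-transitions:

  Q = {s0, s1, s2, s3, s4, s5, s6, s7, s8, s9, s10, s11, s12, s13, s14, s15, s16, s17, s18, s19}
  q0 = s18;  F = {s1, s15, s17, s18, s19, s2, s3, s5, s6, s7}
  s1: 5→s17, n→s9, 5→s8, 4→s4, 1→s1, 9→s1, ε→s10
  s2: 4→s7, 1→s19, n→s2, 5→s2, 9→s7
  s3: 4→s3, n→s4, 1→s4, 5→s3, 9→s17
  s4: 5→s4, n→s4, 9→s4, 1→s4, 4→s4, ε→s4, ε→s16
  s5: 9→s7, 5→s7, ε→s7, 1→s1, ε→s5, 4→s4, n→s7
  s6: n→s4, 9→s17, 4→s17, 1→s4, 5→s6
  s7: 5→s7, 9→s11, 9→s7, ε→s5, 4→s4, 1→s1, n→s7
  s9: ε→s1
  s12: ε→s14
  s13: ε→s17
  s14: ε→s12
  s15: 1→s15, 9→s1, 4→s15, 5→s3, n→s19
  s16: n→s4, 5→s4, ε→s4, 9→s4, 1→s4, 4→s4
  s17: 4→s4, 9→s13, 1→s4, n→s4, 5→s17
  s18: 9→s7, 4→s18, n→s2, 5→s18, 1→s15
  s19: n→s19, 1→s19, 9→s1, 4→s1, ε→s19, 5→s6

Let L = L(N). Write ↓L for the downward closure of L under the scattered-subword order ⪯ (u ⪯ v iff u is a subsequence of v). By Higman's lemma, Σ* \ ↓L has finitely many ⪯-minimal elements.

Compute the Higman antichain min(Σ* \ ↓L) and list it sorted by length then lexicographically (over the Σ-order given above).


|Q|=20, |F|=10, |δ|=74 (12 ε).
min D↑ (10 st, q0=0, F={6}): 0:n→1,9→2,1→3,5→0,4→0 1:n→1,9→2,1→4,5→1,4→2 2:n→2,9→2,1→5,5→2,4→6 3:n→4,9→5,1→3,5→7,4→3 4:n→4,9→5,1→4,5→8,4→5 5:n→5,9→5,1→5,5→9,4→6 6:n→6,9→6,1→6,5→6,4→6 7:n→6,9→9,1→6,5→7,4→7 8:n→6,9→9,1→6,5→8,4→9 9:n→6,9→9,1→6,5→9,4→6 (ε-aug+det+¬).
'94': |S_i|=[17, 11, 2] end={s16,s4} — reject; 2/2 deletions ∈↓L.
'n44': |S_i|=[17, 14, 11, 2] end={s16,s4} — reject; 3/3 del acc.
'15n': N↓-sim [17, 12, 7, 2] end={s16,s4} rej; 3/3 single-dels accept.
'151': N↓-sim [17, 12, 7, 2] end={s16,s4} — reject; 3/3 single-dels accept.
4 obstructions.

Antichain: [94, n44, 15n, 151].


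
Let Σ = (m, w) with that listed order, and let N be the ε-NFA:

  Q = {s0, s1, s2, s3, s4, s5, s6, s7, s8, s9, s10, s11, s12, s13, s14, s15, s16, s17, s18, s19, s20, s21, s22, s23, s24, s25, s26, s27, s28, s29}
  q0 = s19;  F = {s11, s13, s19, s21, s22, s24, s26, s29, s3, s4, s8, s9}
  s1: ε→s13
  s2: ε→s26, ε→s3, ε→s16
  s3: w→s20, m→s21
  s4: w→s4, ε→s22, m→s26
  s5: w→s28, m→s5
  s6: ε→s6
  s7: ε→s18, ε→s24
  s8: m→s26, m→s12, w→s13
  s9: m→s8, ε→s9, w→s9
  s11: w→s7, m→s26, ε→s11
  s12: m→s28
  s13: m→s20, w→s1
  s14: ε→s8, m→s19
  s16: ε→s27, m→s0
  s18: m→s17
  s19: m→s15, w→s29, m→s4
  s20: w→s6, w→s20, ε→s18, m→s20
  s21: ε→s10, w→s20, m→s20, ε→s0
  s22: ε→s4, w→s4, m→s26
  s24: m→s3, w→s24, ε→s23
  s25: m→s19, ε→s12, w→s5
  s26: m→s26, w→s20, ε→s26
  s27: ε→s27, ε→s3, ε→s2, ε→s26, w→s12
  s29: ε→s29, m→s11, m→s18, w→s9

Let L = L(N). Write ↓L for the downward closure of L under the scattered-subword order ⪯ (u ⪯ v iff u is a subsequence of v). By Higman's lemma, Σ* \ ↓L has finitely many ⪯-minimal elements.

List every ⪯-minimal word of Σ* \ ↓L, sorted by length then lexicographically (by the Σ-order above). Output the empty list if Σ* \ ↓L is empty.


Antichain: [mmw, wwmwm, wmwmmm].

|Q|=30, |F|=12, |δ|=63 (24 ε).
min D↑ (12 st, q0=0, F={6}): 0:m→1,w→2 1:m→3,w→1 2:m→4,w→5 3:m→3,w→6 4:m→3,w→7 5:m→8,w→5 6:m→6,w→6 7:m→9,w→7 8:m→3,w→10 9:m→11,w→6 10:m→6,w→10 11:m→6,w→6 (ε-aug+det+¬).
'mmw': run [24, 21, 11, 4] end={s17,s18,s20,s6} ∉↓L; 3/3 single-dels accept.
'wwmwm': N↓-sim [24, 22, 20, 14, 6, 4] end={s17,s18,s20,s6} ∉↓L; 5/5 single-dels accept.
'wmwmmm': N↓-sim [24, 22, 18, 13, 8, 7, 4] end={s17,s18,s20,s6} ∉↓L; 6/6 del acc.
3 words, ⪯-incomp.


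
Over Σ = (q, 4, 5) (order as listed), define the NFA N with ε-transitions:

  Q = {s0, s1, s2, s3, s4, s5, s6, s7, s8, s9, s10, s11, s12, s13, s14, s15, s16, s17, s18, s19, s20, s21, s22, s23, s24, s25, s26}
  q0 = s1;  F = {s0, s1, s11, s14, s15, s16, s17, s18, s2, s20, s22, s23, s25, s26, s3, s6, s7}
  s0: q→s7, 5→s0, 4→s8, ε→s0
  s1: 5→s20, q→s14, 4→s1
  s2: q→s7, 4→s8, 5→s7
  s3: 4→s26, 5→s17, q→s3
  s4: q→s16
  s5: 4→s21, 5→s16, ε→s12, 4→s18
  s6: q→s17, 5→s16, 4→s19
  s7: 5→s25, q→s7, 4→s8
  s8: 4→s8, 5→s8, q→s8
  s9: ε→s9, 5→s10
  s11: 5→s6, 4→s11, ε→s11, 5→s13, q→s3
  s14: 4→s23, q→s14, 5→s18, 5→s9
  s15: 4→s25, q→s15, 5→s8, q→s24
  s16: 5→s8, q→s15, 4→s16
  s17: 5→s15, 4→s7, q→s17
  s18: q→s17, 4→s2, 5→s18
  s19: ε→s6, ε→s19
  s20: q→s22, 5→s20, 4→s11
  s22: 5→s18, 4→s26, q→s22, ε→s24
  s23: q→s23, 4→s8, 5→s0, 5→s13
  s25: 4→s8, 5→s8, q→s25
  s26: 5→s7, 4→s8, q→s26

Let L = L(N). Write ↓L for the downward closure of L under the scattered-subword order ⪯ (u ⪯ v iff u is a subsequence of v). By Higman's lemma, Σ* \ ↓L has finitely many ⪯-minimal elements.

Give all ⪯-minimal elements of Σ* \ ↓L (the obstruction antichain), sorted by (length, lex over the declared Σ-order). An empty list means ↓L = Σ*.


Antichain: [q44, q5q55, 54555].

|Q|=27, |F|=17, |δ|=70 (7 ε).
min D↑ (18 st, q0=0, F={7}): 0:q→1,4→0,5→2 1:q→1,4→3,5→4 2:q→5,4→6,5→2 3:q→3,4→7,5→8 4:q→9,4→10,5→4 5:q→5,4→11,5→4 6:q→12,4→6,5→13 7:q→7,4→7,5→7 8:q→14,4→7,5→8 9:q→9,4→14,5→15 10:q→14,4→7,5→14 11:q→11,4→7,5→14 12:q→12,4→11,5→9 13:q→9,4→13,5→16 14:q→14,4→7,5→17 15:q→15,4→17,5→7 16:q→15,4→16,5→7 17:q→17,4→7,5→7.
'q44': N↓-sim [23, 17, 8, 1] end={s8} — reject; 3/3 single-dels accept.
'q5q55': |S_i|=[23, 17, 12, 6, 4, 1] end={s8} — reject; 5/5 single-dels accept.
'54555': N↓-sim [23, 20, 14, 10, 5, 1] end={s8} — reject; 5/5 del acc.
3 words, ⪯-incomp.


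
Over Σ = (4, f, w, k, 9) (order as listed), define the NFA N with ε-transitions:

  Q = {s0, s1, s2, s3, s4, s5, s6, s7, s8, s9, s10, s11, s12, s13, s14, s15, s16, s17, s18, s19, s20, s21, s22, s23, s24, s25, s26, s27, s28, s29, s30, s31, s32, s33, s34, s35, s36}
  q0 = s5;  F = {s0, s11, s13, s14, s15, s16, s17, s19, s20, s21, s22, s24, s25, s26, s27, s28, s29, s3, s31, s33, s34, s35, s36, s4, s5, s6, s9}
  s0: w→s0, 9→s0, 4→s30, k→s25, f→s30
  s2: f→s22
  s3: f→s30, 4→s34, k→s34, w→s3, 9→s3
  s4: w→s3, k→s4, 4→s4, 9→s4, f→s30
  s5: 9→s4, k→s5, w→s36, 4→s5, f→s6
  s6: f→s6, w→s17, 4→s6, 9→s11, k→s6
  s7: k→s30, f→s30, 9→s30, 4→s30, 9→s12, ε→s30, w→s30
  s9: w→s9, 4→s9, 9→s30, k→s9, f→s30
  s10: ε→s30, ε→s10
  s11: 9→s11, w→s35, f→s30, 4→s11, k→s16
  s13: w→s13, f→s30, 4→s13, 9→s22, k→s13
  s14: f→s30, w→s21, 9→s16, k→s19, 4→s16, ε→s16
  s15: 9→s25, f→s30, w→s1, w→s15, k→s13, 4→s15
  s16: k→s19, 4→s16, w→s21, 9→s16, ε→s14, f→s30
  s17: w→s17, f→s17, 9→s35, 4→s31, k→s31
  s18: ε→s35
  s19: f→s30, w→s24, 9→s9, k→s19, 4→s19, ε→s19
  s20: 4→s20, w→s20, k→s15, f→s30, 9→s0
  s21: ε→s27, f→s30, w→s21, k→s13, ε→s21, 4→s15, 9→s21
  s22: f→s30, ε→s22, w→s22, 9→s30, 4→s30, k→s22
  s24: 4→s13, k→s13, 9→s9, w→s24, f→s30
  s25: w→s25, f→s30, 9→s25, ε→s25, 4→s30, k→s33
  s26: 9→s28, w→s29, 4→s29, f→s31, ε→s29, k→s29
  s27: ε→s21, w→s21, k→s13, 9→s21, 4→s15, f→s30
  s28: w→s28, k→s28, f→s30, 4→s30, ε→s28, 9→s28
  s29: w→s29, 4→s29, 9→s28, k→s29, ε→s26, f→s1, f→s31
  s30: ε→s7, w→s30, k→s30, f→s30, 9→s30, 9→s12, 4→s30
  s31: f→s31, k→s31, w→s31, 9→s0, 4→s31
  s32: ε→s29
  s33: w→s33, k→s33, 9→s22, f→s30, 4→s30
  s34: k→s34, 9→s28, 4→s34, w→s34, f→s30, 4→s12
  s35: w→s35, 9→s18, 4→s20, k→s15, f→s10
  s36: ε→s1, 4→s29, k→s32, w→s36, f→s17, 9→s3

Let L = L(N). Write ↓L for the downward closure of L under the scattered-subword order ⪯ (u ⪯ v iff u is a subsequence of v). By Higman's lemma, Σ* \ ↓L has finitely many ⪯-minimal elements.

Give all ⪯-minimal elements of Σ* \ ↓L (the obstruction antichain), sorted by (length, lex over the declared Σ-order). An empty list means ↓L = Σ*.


A = [9f, w494, wk94, f9kk99].

|Q|=37, |F|=27, |δ|=169 (18 ε).
min D↑ (25 st, q0=0, F={8}): 0:4→0,f→1,w→2,k→0,9→3 1:4→1,f→1,w→4,k→1,9→5 2:4→6,f→4,w→2,k→6,9→7 3:4→3,f→8,w→7,k→3,9→3 4:4→9,f→4,w→4,k→9,9→10 5:4→5,f→8,w→10,k→11,9→5 6:4→6,f→9,w→6,k→6,9→12 7:4→13,f→8,w→7,k→13,9→7 8:4→8,f→8,w→8,k→8,9→8 9:4→9,f→9,w→9,k→9,9→14 10:4→15,f→8,w→10,k→16,9→10 11:4→11,f→8,w→17,k→18,9→11 12:4→8,f→8,w→12,k→12,9→12 13:4→13,f→8,w→13,k→13,9→12 14:4→8,f→8,w→14,k→19,9→14 15:4→15,f→8,w→15,k→16,9→14 16:4→16,f→8,w→16,k→20,9→19 17:4→16,f→8,w→17,k→20,9→17 18:4→18,f→8,w→21,k→18,9→22 19:4→8,f→8,w→19,k→23,9→19 20:4→20,f→8,w→20,k→20,9→24 21:4→20,f→8,w→21,k→20,9→22 22:4→22,f→8,w→22,k→22,9→8 23:4→8,f→8,w→23,k→23,9→24 24:4→8,f→8,w→24,k→24,9→8 [Hopcroft].
'9f': |S_i|=[34, 26, 4] end={s10,s12,s30,s7} — reject; 2/2 single-dels accept.
'w494': |S_i|=[34, 27, 17, 8, 3] end={s12,s30,s7} — reject; 4/4 deletions ∈↓L.
'wk94': N↓-sim [34, 27, 17, 8, 3] end={s12,s30,s7} rej; 4/4 del acc.
'f9kk99': |S_i|=[34, 25, 22, 16, 9, 5, 3] end={s12,s30,s7} ∉↓L; 6/6 deletions ∈↓L.
4 minimals (antichain).


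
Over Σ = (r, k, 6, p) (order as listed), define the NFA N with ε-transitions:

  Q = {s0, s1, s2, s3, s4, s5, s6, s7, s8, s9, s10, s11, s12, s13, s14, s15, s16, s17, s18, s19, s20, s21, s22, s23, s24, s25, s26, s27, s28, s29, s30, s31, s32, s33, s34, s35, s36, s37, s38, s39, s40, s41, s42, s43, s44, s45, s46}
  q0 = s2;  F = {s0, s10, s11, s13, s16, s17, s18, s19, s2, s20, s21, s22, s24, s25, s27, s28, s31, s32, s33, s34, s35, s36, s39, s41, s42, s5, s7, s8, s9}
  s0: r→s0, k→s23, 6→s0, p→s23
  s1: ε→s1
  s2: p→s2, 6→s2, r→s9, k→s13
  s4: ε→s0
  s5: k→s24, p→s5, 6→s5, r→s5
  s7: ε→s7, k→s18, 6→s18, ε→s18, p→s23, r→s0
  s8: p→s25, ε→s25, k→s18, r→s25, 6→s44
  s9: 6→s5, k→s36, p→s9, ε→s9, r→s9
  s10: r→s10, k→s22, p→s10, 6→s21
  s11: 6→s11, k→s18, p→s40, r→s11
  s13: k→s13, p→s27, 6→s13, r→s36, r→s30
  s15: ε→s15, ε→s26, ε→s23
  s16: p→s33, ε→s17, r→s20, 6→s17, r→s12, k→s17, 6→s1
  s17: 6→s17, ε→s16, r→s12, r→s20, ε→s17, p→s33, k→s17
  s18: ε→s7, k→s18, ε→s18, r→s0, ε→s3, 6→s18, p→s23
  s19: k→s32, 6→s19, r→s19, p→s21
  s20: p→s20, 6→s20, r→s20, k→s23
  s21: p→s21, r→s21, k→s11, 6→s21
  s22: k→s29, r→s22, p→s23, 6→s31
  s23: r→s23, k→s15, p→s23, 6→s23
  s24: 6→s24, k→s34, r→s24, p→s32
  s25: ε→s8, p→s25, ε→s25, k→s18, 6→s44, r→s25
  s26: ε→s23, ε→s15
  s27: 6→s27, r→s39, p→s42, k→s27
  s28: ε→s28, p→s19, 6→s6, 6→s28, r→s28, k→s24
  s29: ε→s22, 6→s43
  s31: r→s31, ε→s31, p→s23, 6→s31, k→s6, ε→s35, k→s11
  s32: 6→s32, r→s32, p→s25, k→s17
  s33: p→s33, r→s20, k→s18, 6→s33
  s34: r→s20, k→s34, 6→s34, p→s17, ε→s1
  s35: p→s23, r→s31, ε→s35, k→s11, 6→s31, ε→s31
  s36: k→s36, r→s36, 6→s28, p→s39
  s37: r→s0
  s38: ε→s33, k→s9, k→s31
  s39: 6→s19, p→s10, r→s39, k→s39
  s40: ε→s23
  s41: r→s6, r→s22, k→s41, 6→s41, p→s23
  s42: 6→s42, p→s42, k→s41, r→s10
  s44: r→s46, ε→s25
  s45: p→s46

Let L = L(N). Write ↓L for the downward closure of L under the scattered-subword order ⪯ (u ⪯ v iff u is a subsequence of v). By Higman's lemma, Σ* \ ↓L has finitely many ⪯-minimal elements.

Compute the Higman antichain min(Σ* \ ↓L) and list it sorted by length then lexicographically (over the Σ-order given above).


Antichain: [kppkp, r6kkrk].

|Q|=47, |F|=29, |δ|=162 (29 ε).
min D↑ (26 st, q0=0, F={20}): 0:r→1,k→2,6→0,p→0 1:r→1,k→3,6→4,p→1 2:r→3,k→2,6→2,p→5 3:r→3,k→3,6→6,p→7 4:r→4,k→8,6→4,p→4 5:r→7,k→5,6→5,p→9 6:r→6,k→8,6→6,p→10 7:r→7,k→7,6→10,p→11 8:r→8,k→12,6→8,p→13 9:r→11,k→14,6→9,p→9 10:r→10,k→13,6→10,p→15 11:r→11,k→16,6→15,p→11 12:r→17,k→12,6→12,p→18 13:r→13,k→18,6→13,p→19 14:r→16,k→14,6→14,p→20 15:r→15,k→21,6→15,p→15 16:r→16,k→16,6→22,p→20 17:r→17,k→20,6→17,p→17 18:r→17,k→18,6→18,p→23 19:r→19,k→24,6→19,p→19 20:r→20,k→20,6→20,p→20 21:r→21,k→24,6→21,p→20 22:r→22,k→21,6→22,p→20 23:r→17,k→24,6→23,p→23 24:r→25,k→24,6→24,p→20 25:r→25,k→20,6→25,p→20 (ε-aug+det+¬).
'kppkp': run [42, 39, 33, 25, 16, 4] end={s15,s23,s26,s40} — reject; 5/5 single-dels accept.
'r6kkrk': N↓-sim [42, 37, 30, 23, 14, 6, 3] end={s15,s23,s26} rej; 6/6 single-dels accept.
2 words, ⪯-incomp.


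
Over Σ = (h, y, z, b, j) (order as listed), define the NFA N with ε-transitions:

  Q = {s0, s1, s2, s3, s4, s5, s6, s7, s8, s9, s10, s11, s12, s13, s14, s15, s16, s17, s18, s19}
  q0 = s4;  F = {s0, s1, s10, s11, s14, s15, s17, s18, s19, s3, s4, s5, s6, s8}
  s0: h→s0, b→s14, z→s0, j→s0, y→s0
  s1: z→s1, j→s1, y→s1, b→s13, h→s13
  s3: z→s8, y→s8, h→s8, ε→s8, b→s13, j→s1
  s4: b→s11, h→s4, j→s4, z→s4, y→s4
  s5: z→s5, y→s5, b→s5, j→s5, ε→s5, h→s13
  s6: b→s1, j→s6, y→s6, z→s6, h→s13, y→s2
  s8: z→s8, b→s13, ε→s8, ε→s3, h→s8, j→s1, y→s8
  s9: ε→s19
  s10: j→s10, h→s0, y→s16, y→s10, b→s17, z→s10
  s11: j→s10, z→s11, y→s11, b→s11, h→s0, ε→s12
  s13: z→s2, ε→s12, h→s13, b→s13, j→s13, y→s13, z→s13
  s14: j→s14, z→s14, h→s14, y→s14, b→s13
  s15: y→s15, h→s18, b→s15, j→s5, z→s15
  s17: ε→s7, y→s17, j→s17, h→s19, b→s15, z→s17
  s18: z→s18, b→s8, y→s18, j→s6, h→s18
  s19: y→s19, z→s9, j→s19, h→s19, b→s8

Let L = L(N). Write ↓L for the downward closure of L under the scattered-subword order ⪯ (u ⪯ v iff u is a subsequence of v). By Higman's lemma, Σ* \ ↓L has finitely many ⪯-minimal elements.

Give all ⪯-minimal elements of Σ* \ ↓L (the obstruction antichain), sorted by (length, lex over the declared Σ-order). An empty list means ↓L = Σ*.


min(Σ*\↓L) = [bhbb, bjbbjh].

|Q|=20, |F|=14, |δ|=86 (8 ε).
min D↑ (14 st, q0=0, F={6}): 0:h→0,y→0,z→0,b→1,j→0 1:h→2,y→1,z→1,b→1,j→3 2:h→2,y→2,z→2,b→4,j→2 3:h→2,y→3,z→3,b→5,j→3 4:h→4,y→4,z→4,b→6,j→4 5:h→7,y→5,z→5,b→8,j→5 6:h→6,y→6,z→6,b→6,j→6 7:h→7,y→7,z→7,b→9,j→7 8:h→10,y→8,z→8,b→8,j→11 9:h→9,y→9,z→9,b→6,j→12 10:h→10,y→10,z→10,b→9,j→13 11:h→6,y→11,z→11,b→11,j→11 12:h→6,y→12,z→12,b→6,j→12 13:h→6,y→13,z→13,b→12,j→13.
'bhbb': |S_i|=[20, 19, 12, 7, 3] end={s12,s13,s2} — reject; 4/4 deletions ∈↓L.
'bjbbjh': |S_i|=[20, 19, 18, 15, 10, 6, 3] end={s12,s13,s2} ∉↓L; 6/6 del acc.
2 minimals (antichain).


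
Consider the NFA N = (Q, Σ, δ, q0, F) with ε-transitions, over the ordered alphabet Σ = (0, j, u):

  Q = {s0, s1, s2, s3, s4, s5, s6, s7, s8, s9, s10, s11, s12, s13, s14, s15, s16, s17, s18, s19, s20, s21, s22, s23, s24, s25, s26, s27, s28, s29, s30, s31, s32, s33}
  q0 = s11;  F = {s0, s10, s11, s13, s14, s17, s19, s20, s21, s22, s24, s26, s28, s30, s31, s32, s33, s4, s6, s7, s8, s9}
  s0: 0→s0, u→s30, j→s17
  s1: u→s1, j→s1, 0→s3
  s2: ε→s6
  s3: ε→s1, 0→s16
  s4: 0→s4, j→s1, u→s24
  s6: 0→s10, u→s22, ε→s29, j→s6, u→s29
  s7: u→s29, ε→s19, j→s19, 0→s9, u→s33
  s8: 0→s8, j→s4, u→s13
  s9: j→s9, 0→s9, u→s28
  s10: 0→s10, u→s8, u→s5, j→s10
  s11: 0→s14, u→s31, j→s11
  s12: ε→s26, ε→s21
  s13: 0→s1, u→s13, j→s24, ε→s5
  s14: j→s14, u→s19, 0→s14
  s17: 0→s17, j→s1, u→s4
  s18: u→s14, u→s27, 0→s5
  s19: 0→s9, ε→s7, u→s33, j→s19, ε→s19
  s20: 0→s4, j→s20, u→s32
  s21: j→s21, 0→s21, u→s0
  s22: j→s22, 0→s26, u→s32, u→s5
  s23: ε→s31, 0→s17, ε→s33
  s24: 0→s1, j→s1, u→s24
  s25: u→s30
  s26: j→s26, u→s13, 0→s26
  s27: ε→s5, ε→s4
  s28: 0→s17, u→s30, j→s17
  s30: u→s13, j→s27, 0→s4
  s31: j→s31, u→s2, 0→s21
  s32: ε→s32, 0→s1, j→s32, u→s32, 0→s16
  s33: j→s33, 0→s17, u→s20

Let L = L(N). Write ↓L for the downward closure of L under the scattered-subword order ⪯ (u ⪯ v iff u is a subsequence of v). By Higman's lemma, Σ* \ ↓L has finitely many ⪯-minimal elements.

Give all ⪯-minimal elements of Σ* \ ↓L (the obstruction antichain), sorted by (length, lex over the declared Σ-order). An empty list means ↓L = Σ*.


|Q|=34, |F|=22, |δ|=94 (14 ε).
min D↑ (22 st, q0=0, F={18}): 0:0→1,j→0,u→2 1:0→1,j→1,u→3 2:0→4,j→2,u→5 3:0→6,j→3,u→7 4:0→4,j→4,u→8 5:0→9,j→5,u→10 6:0→6,j→6,u→11 7:0→12,j→7,u→13 8:0→8,j→12,u→14 9:0→9,j→9,u→15 10:0→16,j→10,u→17 11:0→12,j→12,u→14 12:0→12,j→18,u→19 13:0→19,j→13,u→17 14:0→19,j→19,u→20 15:0→15,j→19,u→20 16:0→16,j→16,u→20 17:0→18,j→17,u→17 18:0→18,j→18,u→18 19:0→19,j→18,u→21 20:0→18,j→21,u→20 21:0→18,j→18,u→21.
'0uu0j': N↓-sim [29, 24, 20, 15, 6, 3] end={s1,s16,s3} — reject; 5/5 deletions ∈↓L.
'u0ujj': run [29, 27, 17, 13, 8, 3] end={s1,s16,s3} ∉↓L; 5/5 del acc.
'uuuu0': |S_i|=[29, 27, 22, 15, 7, 3] end={s1,s16,s3} — reject; 5/5 single-dels accept.
3 minimals (antichain).

A = [0uu0j, u0ujj, uuuu0].
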